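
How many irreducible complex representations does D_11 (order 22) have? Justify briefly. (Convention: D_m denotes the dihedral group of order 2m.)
7

Proof sketch: The number of irreducible complex representations of a finite group equals its number of conjugacy classes. D_11 has 7 conjugacy classes ((n+3)/2 for n odd), so D_11 (order 22) has exactly 7 irreducible complex representations.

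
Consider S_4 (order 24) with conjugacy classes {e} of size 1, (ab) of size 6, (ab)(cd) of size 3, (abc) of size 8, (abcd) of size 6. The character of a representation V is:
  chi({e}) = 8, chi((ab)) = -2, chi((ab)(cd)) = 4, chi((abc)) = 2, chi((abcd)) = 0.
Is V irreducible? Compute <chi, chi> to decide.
Not irreducible (reducible): <chi, chi> = 7 > 1.

Argument: <chi, chi> = (1/|G|) sum_C |C| * |chi(C)|^2 = (1/24)[1*|8|^2 + 6*|-2|^2 + 3*|4|^2 + 8*|2|^2 + 6*|0|^2]
  = (1/24)[(64) + (24) + (48) + (32) + (0)] = 168/24 = 7.
A character is irreducible iff <chi, chi> = 1, so this representation is reducible.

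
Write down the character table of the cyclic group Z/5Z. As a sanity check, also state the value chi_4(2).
Character table of Z/5Z (irreps indexed chi_0,...,chi_4 with chi_k(m) = zeta_5^(k*m), zeta_5 = exp(2*pi*i/5)):
  irrep \ class  {0} (size 1)  {1} (size 1)    {2} (size 1)    {3} (size 1)    {4} (size 1)  
  chi_0          1             1               1               1               1             
  chi_1          1             exp(2*I*pi/5)   exp(4*I*pi/5)   exp(-4*I*pi/5)  exp(-2*I*pi/5)
  chi_2          1             exp(4*I*pi/5)   exp(-2*I*pi/5)  exp(2*I*pi/5)   exp(-4*I*pi/5)
  chi_3          1             exp(-4*I*pi/5)  exp(2*I*pi/5)   exp(-2*I*pi/5)  exp(4*I*pi/5) 
  chi_4          1             exp(-2*I*pi/5)  exp(-4*I*pi/5)  exp(4*I*pi/5)   exp(2*I*pi/5) 

Spot check: chi_4(2) = zeta_5^(4*2) = zeta_5^8 = exp(-4*I*pi/5).

Z/5Z is abelian, so all 5 irreducible complex representations are 1-dimensional. They are given by chi_k(m) = zeta_5^(k*m) for k = 0,...,4. Row orthogonality: sum_m chi_k(m) conj(chi_l(m)) = 5 * [k = l].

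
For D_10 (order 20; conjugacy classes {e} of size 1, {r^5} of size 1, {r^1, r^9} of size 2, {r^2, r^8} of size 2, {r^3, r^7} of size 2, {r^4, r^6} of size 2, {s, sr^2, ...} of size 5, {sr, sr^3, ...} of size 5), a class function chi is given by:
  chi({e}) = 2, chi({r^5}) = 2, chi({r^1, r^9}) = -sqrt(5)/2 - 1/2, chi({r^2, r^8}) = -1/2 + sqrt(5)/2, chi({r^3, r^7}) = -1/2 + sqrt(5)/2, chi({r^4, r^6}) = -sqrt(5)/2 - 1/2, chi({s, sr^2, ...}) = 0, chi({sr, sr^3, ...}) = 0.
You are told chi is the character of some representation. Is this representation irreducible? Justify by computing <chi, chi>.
Irreducible: <chi, chi> = 1.

Why: <chi, chi> = (1/|G|) sum_C |C| * |chi(C)|^2 = (1/20)[1*|2|^2 + 1*|2|^2 + 2*|-sqrt(5)/2 - 1/2|^2 + 2*|-1/2 + sqrt(5)/2|^2 + 2*|-1/2 + sqrt(5)/2|^2 + 2*|-sqrt(5)/2 - 1/2|^2 + 5*|0|^2 + 5*|0|^2]
  = (1/20)[(4) + (4) + (sqrt(5) + 3) + (3 - sqrt(5)) + (3 - sqrt(5)) + (sqrt(5) + 3) + (0) + (0)] = 20/20 = 1.
A character is irreducible iff <chi, chi> = 1, so this representation is irreducible.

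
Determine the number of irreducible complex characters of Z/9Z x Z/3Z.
27

Justification: The number of irreducible complex representations of a finite group equals its number of conjugacy classes. Z/9Z x Z/3Z is abelian of order 27, so every element is its own conjugacy class: 27 classes, so Z/9Z x Z/3Z (order 27) has exactly 27 irreducible complex representations.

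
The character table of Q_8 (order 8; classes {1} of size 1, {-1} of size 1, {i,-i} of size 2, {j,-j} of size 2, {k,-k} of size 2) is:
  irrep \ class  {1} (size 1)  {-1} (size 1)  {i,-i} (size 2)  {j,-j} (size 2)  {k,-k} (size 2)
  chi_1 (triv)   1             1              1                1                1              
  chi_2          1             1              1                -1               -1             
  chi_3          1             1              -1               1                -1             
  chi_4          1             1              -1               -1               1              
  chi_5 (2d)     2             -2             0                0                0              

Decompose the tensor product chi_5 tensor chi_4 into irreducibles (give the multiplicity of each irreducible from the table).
chi_5 tensor chi_4 = chi_5 (all other irreducibles have multiplicity 0).

Justification: The character of a tensor product is the pointwise product (chi_5 * chi_4)(C) = chi_5(C) * chi_4(C):
  {1}: (2)*(1), {-1}: (-2)*(1), {i,-i}: (0)*(-1), {j,-j}: (0)*(-1), {k,-k}: (0)*(1)
so (chi_5 * chi_4) takes values
  {1} -> 2, {-1} -> -2, {i,-i} -> 0, {j,-j} -> 0, {k,-k} -> 0.
Now take the inner product of this character with each irreducible chi from the table, <chi_5*chi_4, chi> = (1/8) sum_C |C| (chi_5*chi_4)(C) conj(chi(C)):
  <chi_5*chi_4, chi_1> = (1/8)[1*(2)*conj(1) + 1*(-2)*conj(1) + 2*(0)*conj(1) + 2*(0)*conj(1) + 2*(0)*conj(1)]
      = (1/8)[(2) + (-2) + (0) + (0) + (0)] = 0/8 = 0
  <chi_5*chi_4, chi_2> = (1/8)[1*(2)*conj(1) + 1*(-2)*conj(1) + 2*(0)*conj(1) + 2*(0)*conj(-1) + 2*(0)*conj(-1)]
      = (1/8)[(2) + (-2) + (0) + (0) + (0)] = 0/8 = 0
  <chi_5*chi_4, chi_3> = (1/8)[1*(2)*conj(1) + 1*(-2)*conj(1) + 2*(0)*conj(-1) + 2*(0)*conj(1) + 2*(0)*conj(-1)]
      = (1/8)[(2) + (-2) + (0) + (0) + (0)] = 0/8 = 0
  <chi_5*chi_4, chi_4> = (1/8)[1*(2)*conj(1) + 1*(-2)*conj(1) + 2*(0)*conj(-1) + 2*(0)*conj(-1) + 2*(0)*conj(1)]
      = (1/8)[(2) + (-2) + (0) + (0) + (0)] = 0/8 = 0
  <chi_5*chi_4, chi_5> = (1/8)[1*(2)*conj(2) + 1*(-2)*conj(-2) + 2*(0)*conj(0) + 2*(0)*conj(0) + 2*(0)*conj(0)]
      = (1/8)[(4) + (4) + (0) + (0) + (0)] = 8/8 = 1
Hence the multiplicities are chi_5: 1. Dimension check: dim(chi_5)*dim(chi_4) = 2*1 = 2 and sum (mult * dim) = 1*2 = 2.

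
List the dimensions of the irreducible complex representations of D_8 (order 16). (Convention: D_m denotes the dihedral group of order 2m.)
Dimensions: 1, 1, 1, 1, 2, 2, 2

Working: There are 7 irreducibles (= number of conjugacy classes). Their dimensions d_i satisfy sum d_i^2 = |G| = 16: 1 + 1 + 1 + 1 + 4 + 4 + 4 = 16.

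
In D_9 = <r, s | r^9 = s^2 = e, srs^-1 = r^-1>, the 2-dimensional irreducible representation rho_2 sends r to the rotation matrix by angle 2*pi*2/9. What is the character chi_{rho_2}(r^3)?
chi_{rho_2}(r^3) = 2*cos(2*pi*2*3/9) = -1

Reasoning: rho_2(r^3) is rotation by angle 2*pi*2*3/9, whose trace is 2*cos(2*pi*2*3/9) = -1.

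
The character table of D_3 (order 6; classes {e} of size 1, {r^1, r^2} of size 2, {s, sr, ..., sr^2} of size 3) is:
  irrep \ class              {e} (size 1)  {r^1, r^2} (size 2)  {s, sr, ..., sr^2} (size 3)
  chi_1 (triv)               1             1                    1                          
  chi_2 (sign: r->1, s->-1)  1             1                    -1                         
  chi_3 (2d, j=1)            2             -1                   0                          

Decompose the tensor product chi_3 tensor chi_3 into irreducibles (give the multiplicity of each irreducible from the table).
chi_3 tensor chi_3 = chi_1 + chi_2 + chi_3 (all other irreducibles have multiplicity 0).

Why: The character of a tensor product is the pointwise product (chi_3 * chi_3)(C) = chi_3(C) * chi_3(C):
  {e}: (2)*(2), {r^1, r^2}: (-1)*(-1), {s, sr, ..., sr^2}: (0)*(0)
so (chi_3 * chi_3) takes values
  {e} -> 4, {r^1, r^2} -> 1, {s, sr, ..., sr^2} -> 0.
Now take the inner product of this character with each irreducible chi from the table, <chi_3*chi_3, chi> = (1/6) sum_C |C| (chi_3*chi_3)(C) conj(chi(C)):
  <chi_3*chi_3, chi_1> = (1/6)[1*(4)*conj(1) + 2*(1)*conj(1) + 3*(0)*conj(1)]
      = (1/6)[(4) + (2) + (0)] = 6/6 = 1
  <chi_3*chi_3, chi_2> = (1/6)[1*(4)*conj(1) + 2*(1)*conj(1) + 3*(0)*conj(-1)]
      = (1/6)[(4) + (2) + (0)] = 6/6 = 1
  <chi_3*chi_3, chi_3> = (1/6)[1*(4)*conj(2) + 2*(1)*conj(-1) + 3*(0)*conj(0)]
      = (1/6)[(8) + (-2) + (0)] = 6/6 = 1
Hence the multiplicities are chi_1: 1, chi_2: 1, chi_3: 1. Dimension check: dim(chi_3)*dim(chi_3) = 2*2 = 4 and sum (mult * dim) = 1*1 + 1*1 + 1*2 = 4.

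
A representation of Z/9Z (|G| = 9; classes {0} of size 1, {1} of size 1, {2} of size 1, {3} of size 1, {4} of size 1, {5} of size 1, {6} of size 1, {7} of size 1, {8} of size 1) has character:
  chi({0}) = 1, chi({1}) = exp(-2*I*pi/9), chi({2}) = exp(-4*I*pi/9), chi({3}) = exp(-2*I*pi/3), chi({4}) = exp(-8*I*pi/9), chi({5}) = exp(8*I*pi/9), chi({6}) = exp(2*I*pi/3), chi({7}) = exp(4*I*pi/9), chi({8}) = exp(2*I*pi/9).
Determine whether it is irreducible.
Irreducible: <chi, chi> = 1.

Details: <chi, chi> = (1/|G|) sum_C |C| * |chi(C)|^2 = (1/9)[1*|1|^2 + 1*|exp(-2*I*pi/9)|^2 + 1*|exp(-4*I*pi/9)|^2 + 1*|exp(-2*I*pi/3)|^2 + 1*|exp(-8*I*pi/9)|^2 + 1*|exp(8*I*pi/9)|^2 + 1*|exp(2*I*pi/3)|^2 + 1*|exp(4*I*pi/9)|^2 + 1*|exp(2*I*pi/9)|^2]
  = (1/9)[(1) + (1) + (1) + (1) + (1) + (1) + (1) + (1) + (1)] = 9/9 = 1.
(Exp terms are combined using exp(i*s)*conj(exp(i*t)) = exp(i*(s-t)), and sums of them are collapsed using the identity that for every m > 1 the m distinct m-th roots of unity sum to 0, e.g. 1 + exp(2*I*pi/3) + exp(-2*I*pi/3) = 0.)
A character is irreducible iff <chi, chi> = 1, so this representation is irreducible.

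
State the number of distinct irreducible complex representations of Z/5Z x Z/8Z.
40

The number of irreducible complex representations of a finite group equals its number of conjugacy classes. Z/5Z x Z/8Z is abelian of order 40, so every element is its own conjugacy class: 40 classes, so Z/5Z x Z/8Z (order 40) has exactly 40 irreducible complex representations.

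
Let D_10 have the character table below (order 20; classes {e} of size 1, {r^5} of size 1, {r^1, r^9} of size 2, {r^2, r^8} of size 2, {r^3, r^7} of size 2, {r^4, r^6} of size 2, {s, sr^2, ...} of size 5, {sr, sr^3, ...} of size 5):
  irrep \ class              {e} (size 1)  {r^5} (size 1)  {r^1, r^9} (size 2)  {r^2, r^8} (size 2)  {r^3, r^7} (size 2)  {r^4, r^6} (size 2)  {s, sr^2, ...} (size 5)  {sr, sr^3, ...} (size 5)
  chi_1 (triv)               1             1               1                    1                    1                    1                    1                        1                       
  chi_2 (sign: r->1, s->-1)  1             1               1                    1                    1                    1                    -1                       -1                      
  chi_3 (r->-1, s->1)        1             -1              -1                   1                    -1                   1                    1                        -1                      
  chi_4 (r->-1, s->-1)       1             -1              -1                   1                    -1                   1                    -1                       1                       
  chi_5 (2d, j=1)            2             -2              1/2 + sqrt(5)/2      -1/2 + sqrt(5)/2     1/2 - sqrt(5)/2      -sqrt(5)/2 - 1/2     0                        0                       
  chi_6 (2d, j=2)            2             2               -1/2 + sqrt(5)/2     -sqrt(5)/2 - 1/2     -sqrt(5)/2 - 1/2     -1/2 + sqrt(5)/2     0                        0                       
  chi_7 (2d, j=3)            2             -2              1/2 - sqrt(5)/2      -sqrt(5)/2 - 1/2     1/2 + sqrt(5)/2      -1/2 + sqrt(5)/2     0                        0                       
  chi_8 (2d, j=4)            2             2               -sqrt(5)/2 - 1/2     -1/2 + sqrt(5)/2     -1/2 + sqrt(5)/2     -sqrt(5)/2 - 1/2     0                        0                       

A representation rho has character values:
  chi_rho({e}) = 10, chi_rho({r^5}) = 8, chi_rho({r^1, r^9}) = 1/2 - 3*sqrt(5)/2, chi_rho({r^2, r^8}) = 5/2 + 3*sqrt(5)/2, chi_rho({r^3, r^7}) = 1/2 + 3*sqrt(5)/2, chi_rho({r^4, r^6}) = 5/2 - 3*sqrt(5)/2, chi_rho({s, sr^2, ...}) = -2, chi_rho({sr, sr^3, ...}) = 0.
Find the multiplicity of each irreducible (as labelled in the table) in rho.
Multiplicities: chi_1: 1, chi_2: 2, chi_3: 0, chi_4: 1, chi_5: 0, chi_6: 0, chi_7: 0, chi_8: 3.

Details: Use <chi_rho, chi> = (1/|G|) sum_C |C| * chi_rho(C) * conj(chi(C)) with |G| = 20 for each irreducible chi in the table:
  <chi_rho, chi_1> = (1/20)[1*(10)*conj(1) + 1*(8)*conj(1) + 2*(1/2 - 3*sqrt(5)/2)*conj(1) + 2*(5/2 + 3*sqrt(5)/2)*conj(1) + 2*(1/2 + 3*sqrt(5)/2)*conj(1) + 2*(5/2 - 3*sqrt(5)/2)*conj(1) + 5*(-2)*conj(1) + 5*(0)*conj(1)]
      = (1/20)[(10) + (8) + (1 - 3*sqrt(5)) + (5 + 3*sqrt(5)) + (1 + 3*sqrt(5)) + (5 - 3*sqrt(5)) + (-10) + (0)] = 20/20 = 1
  <chi_rho, chi_2> = (1/20)[1*(10)*conj(1) + 1*(8)*conj(1) + 2*(1/2 - 3*sqrt(5)/2)*conj(1) + 2*(5/2 + 3*sqrt(5)/2)*conj(1) + 2*(1/2 + 3*sqrt(5)/2)*conj(1) + 2*(5/2 - 3*sqrt(5)/2)*conj(1) + 5*(-2)*conj(-1) + 5*(0)*conj(-1)]
      = (1/20)[(10) + (8) + (1 - 3*sqrt(5)) + (5 + 3*sqrt(5)) + (1 + 3*sqrt(5)) + (5 - 3*sqrt(5)) + (10) + (0)] = 40/20 = 2
  <chi_rho, chi_3> = (1/20)[1*(10)*conj(1) + 1*(8)*conj(-1) + 2*(1/2 - 3*sqrt(5)/2)*conj(-1) + 2*(5/2 + 3*sqrt(5)/2)*conj(1) + 2*(1/2 + 3*sqrt(5)/2)*conj(-1) + 2*(5/2 - 3*sqrt(5)/2)*conj(1) + 5*(-2)*conj(1) + 5*(0)*conj(-1)]
      = (1/20)[(10) + (-8) + (-1 + 3*sqrt(5)) + (5 + 3*sqrt(5)) + (-3*sqrt(5) - 1) + (5 - 3*sqrt(5)) + (-10) + (0)] = 0/20 = 0
  <chi_rho, chi_4> = (1/20)[1*(10)*conj(1) + 1*(8)*conj(-1) + 2*(1/2 - 3*sqrt(5)/2)*conj(-1) + 2*(5/2 + 3*sqrt(5)/2)*conj(1) + 2*(1/2 + 3*sqrt(5)/2)*conj(-1) + 2*(5/2 - 3*sqrt(5)/2)*conj(1) + 5*(-2)*conj(-1) + 5*(0)*conj(1)]
      = (1/20)[(10) + (-8) + (-1 + 3*sqrt(5)) + (5 + 3*sqrt(5)) + (-3*sqrt(5) - 1) + (5 - 3*sqrt(5)) + (10) + (0)] = 20/20 = 1
  <chi_rho, chi_5> = (1/20)[1*(10)*conj(2) + 1*(8)*conj(-2) + 2*(1/2 - 3*sqrt(5)/2)*conj(1/2 + sqrt(5)/2) + 2*(5/2 + 3*sqrt(5)/2)*conj(-1/2 + sqrt(5)/2) + 2*(1/2 + 3*sqrt(5)/2)*conj(1/2 - sqrt(5)/2) + 2*(5/2 - 3*sqrt(5)/2)*conj(-sqrt(5)/2 - 1/2) + 5*(-2)*conj(0) + 5*(0)*conj(0)]
      = (1/20)[(20) + (-16) + (-7 - sqrt(5)) + (sqrt(5) + 5) + (-7 + sqrt(5)) + (5 - sqrt(5)) + (0) + (0)] = 0/20 = 0
  <chi_rho, chi_6> = (1/20)[1*(10)*conj(2) + 1*(8)*conj(2) + 2*(1/2 - 3*sqrt(5)/2)*conj(-1/2 + sqrt(5)/2) + 2*(5/2 + 3*sqrt(5)/2)*conj(-sqrt(5)/2 - 1/2) + 2*(1/2 + 3*sqrt(5)/2)*conj(-sqrt(5)/2 - 1/2) + 2*(5/2 - 3*sqrt(5)/2)*conj(-1/2 + sqrt(5)/2) + 5*(-2)*conj(0) + 5*(0)*conj(0)]
      = (1/20)[(20) + (16) + (-8 + 2*sqrt(5)) + (-10 - 4*sqrt(5)) + (-8 - 2*sqrt(5)) + (-10 + 4*sqrt(5)) + (0) + (0)] = 0/20 = 0
  <chi_rho, chi_7> = (1/20)[1*(10)*conj(2) + 1*(8)*conj(-2) + 2*(1/2 - 3*sqrt(5)/2)*conj(1/2 - sqrt(5)/2) + 2*(5/2 + 3*sqrt(5)/2)*conj(-sqrt(5)/2 - 1/2) + 2*(1/2 + 3*sqrt(5)/2)*conj(1/2 + sqrt(5)/2) + 2*(5/2 - 3*sqrt(5)/2)*conj(-1/2 + sqrt(5)/2) + 5*(-2)*conj(0) + 5*(0)*conj(0)]
      = (1/20)[(20) + (-16) + (8 - 2*sqrt(5)) + (-10 - 4*sqrt(5)) + (2*sqrt(5) + 8) + (-10 + 4*sqrt(5)) + (0) + (0)] = 0/20 = 0
  <chi_rho, chi_8> = (1/20)[1*(10)*conj(2) + 1*(8)*conj(2) + 2*(1/2 - 3*sqrt(5)/2)*conj(-sqrt(5)/2 - 1/2) + 2*(5/2 + 3*sqrt(5)/2)*conj(-1/2 + sqrt(5)/2) + 2*(1/2 + 3*sqrt(5)/2)*conj(-1/2 + sqrt(5)/2) + 2*(5/2 - 3*sqrt(5)/2)*conj(-sqrt(5)/2 - 1/2) + 5*(-2)*conj(0) + 5*(0)*conj(0)]
      = (1/20)[(20) + (16) + (sqrt(5) + 7) + (sqrt(5) + 5) + (7 - sqrt(5)) + (5 - sqrt(5)) + (0) + (0)] = 60/20 = 3
Dimension check: dim(rho) = sum (mult * dim) = 1*1 + 2*1 + 0*1 + 1*1 + 0*2 + 0*2 + 0*2 + 3*2 = 10 = chi_rho(e) = 10.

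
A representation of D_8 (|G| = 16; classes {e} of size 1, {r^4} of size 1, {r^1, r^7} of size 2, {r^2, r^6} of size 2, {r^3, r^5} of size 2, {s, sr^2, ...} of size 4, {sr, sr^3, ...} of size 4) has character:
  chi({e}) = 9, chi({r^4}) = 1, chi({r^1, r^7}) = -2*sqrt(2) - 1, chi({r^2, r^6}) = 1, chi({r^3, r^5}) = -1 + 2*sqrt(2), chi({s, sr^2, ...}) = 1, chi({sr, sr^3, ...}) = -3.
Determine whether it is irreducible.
Not irreducible (reducible): <chi, chi> = 10 > 1.

Proof sketch: <chi, chi> = (1/|G|) sum_C |C| * |chi(C)|^2 = (1/16)[1*|9|^2 + 1*|1|^2 + 2*|-2*sqrt(2) - 1|^2 + 2*|1|^2 + 2*|-1 + 2*sqrt(2)|^2 + 4*|1|^2 + 4*|-3|^2]
  = (1/16)[(81) + (1) + (8*sqrt(2) + 18) + (2) + (18 - 8*sqrt(2)) + (4) + (36)] = 160/16 = 10.
A character is irreducible iff <chi, chi> = 1, so this representation is reducible.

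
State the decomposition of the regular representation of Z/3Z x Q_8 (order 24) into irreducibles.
Each irreducible V_i of dimension d_i appears with multiplicity d_i, i.e. rho_reg = (direct sum over all irreducibles V_i) d_i V_i. The irreducible dimensions for Z/3Z x Q_8 are 1, 1, 1, 1, 1, 1, 1, 1, 1, 1, 1, 1, 2, 2, 2: 12 irreducibles of dimension 1, each with multiplicity 1; 3 irreducibles of dimension 2, each with multiplicity 2. Total dimension 12*1*1 + 3*2*2 = 24 = |G|.

Solution. General theorem: in the regular representation of a finite group G, each irreducible appears with multiplicity equal to its dimension. Check: dim(rho_reg) = sum d_i^2 = 1 + 1 + 1 + 1 + 1 + 1 + 1 + 1 + 1 + 1 + 1 + 1 + 4 + 4 + 4 = 24 = |G|.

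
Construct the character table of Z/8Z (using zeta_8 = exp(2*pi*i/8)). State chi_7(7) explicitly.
Character table of Z/8Z (irreps indexed chi_0,...,chi_7 with chi_k(m) = zeta_8^(k*m), zeta_8 = exp(2*pi*i/8)):
  irrep \ class  {0} (size 1)  {1} (size 1)    {2} (size 1)  {3} (size 1)    {4} (size 1)  {5} (size 1)    {6} (size 1)  {7} (size 1)  
  chi_0          1             1               1             1               1             1               1             1             
  chi_1          1             exp(I*pi/4)     I             exp(3*I*pi/4)   -1            exp(-3*I*pi/4)  -I            exp(-I*pi/4)  
  chi_2          1             I               -1            -I              1             I               -1            -I            
  chi_3          1             exp(3*I*pi/4)   -I            exp(I*pi/4)     -1            exp(-I*pi/4)    I             exp(-3*I*pi/4)
  chi_4          1             -1              1             -1              1             -1              1             -1            
  chi_5          1             exp(-3*I*pi/4)  I             exp(-I*pi/4)    -1            exp(I*pi/4)     -I            exp(3*I*pi/4) 
  chi_6          1             -I              -1            I               1             -I              -1            I             
  chi_7          1             exp(-I*pi/4)    -I            exp(-3*I*pi/4)  -1            exp(3*I*pi/4)   I             exp(I*pi/4)   

Spot check: chi_7(7) = zeta_8^(7*7) = zeta_8^49 = exp(I*pi/4).

Solution. Z/8Z is abelian, so all 8 irreducible complex representations are 1-dimensional. They are given by chi_k(m) = zeta_8^(k*m) for k = 0,...,7. Row orthogonality: sum_m chi_k(m) conj(chi_l(m)) = 8 * [k = l].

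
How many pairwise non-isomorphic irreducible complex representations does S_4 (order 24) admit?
5

Derivation: The number of irreducible complex representations of a finite group equals its number of conjugacy classes. Conjugacy classes in S_4 correspond to cycle types, i.e. partitions of 4; there are p(4) = 5 of them, so S_4 (order 24) has exactly 5 irreducible complex representations.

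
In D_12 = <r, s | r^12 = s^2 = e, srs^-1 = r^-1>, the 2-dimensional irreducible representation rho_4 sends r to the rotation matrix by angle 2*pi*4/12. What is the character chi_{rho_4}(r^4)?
chi_{rho_4}(r^4) = 2*cos(2*pi*4*4/12) = -1

Details: rho_4(r^4) is rotation by angle 2*pi*4*4/12, whose trace is 2*cos(2*pi*4*4/12) = -1.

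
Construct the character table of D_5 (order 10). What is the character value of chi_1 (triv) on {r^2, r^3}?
Conjugacy classes: {e} of size 1, {r^1, r^4} of size 2, {r^2, r^3} of size 2, {s, sr, ..., sr^4} of size 5.
Character table:
  irrep \ class              {e} (size 1)  {r^1, r^4} (size 2)  {r^2, r^3} (size 2)  {s, sr, ..., sr^4} (size 5)
  chi_1 (triv)               1             1                    1                    1                          
  chi_2 (sign: r->1, s->-1)  1             1                    1                    -1                         
  chi_3 (2d, j=1)            2             -1/2 + sqrt(5)/2     -sqrt(5)/2 - 1/2     0                          
  chi_4 (2d, j=2)            2             -sqrt(5)/2 - 1/2     -1/2 + sqrt(5)/2     0                          

Spot check: chi_1 (triv) on {r^2, r^3} = 1.

D_5 has order 2*5 = 10 with 4 conjugacy classes, hence 4 irreducibles. Sum of squared dims 1 + 1 + 4 + 4 = 10 = |G|. Linear characters come from the abelianisation; the 2-dimensional irreps have character r^k -> 2*cos(2*pi*j*k/5), reflections -> 0.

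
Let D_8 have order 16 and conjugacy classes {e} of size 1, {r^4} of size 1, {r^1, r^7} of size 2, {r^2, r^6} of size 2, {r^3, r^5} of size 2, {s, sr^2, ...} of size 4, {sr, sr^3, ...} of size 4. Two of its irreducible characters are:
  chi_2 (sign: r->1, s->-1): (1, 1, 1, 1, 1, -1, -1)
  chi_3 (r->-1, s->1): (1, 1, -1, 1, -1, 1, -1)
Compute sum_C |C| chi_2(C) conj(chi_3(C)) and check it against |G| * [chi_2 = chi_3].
Sum = 0; so <chi_2, chi_3> = 0 (distinct irreducibles are orthogonal).

Justification: Compute term by term over conjugacy classes (|C| * chi_2(C) * conj(chi_3(C))):
  1*(1)*conj(1) + 1*(1)*conj(1) + 2*(1)*conj(-1) + 2*(1)*conj(1) + 2*(1)*conj(-1) + 4*(-1)*conj(1) + 4*(-1)*conj(-1)
  = (1) + (1) + (-2) + (2) + (-2) + (-4) + (4)
  = 0.
Dividing by |G| = 16 gives 0/16 = 0, matching the row-orthogonality relation <chi_2, chi_3> = [chi_2 = chi_3].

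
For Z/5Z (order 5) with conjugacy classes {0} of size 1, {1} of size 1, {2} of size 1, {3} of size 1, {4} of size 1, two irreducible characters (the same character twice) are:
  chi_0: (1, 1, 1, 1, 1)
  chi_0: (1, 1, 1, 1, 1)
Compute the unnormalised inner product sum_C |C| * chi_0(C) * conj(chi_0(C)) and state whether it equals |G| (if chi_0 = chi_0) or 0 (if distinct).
Sum = 5 = |G| = 5; so <chi_0, chi_0> = 1 (norm-1 confirms irreducibility).

Solution. Compute term by term over conjugacy classes (|C| * chi_0(C) * conj(chi_0(C))):
  1*(1)*conj(1) + 1*(1)*conj(1) + 1*(1)*conj(1) + 1*(1)*conj(1) + 1*(1)*conj(1)
  = (1) + (1) + (1) + (1) + (1)
  = 5.
(Exp terms are combined using exp(i*s)*conj(exp(i*t)) = exp(i*(s-t)), and sums of them are collapsed using the identity that for every m > 1 the m distinct m-th roots of unity sum to 0, e.g. 1 + exp(2*I*pi/3) + exp(-2*I*pi/3) = 0.)
Dividing by |G| = 5 gives 5/5 = 1, matching the row-orthogonality relation <chi_0, chi_0> = [chi_0 = chi_0].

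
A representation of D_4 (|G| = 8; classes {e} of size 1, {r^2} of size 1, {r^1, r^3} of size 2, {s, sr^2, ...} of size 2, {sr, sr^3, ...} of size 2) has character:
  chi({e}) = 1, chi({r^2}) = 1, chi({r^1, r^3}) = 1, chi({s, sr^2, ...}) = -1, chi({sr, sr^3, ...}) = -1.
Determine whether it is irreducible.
Irreducible: <chi, chi> = 1.

<chi, chi> = (1/|G|) sum_C |C| * |chi(C)|^2 = (1/8)[1*|1|^2 + 1*|1|^2 + 2*|1|^2 + 2*|-1|^2 + 2*|-1|^2]
  = (1/8)[(1) + (1) + (2) + (2) + (2)] = 8/8 = 1.
A character is irreducible iff <chi, chi> = 1, so this representation is irreducible.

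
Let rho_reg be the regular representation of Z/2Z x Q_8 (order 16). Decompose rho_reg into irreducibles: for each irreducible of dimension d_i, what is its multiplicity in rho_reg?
Each irreducible V_i of dimension d_i appears with multiplicity d_i, i.e. rho_reg = (direct sum over all irreducibles V_i) d_i V_i. The irreducible dimensions for Z/2Z x Q_8 are 1, 1, 1, 1, 1, 1, 1, 1, 2, 2: 8 irreducibles of dimension 1, each with multiplicity 1; 2 irreducibles of dimension 2, each with multiplicity 2. Total dimension 8*1*1 + 2*2*2 = 16 = |G|.

Solution. General theorem: in the regular representation of a finite group G, each irreducible appears with multiplicity equal to its dimension. Check: dim(rho_reg) = sum d_i^2 = 1 + 1 + 1 + 1 + 1 + 1 + 1 + 1 + 4 + 4 = 16 = |G|.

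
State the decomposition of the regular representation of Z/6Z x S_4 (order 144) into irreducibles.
Each irreducible V_i of dimension d_i appears with multiplicity d_i, i.e. rho_reg = (direct sum over all irreducibles V_i) d_i V_i. The irreducible dimensions for Z/6Z x S_4 are 1, 1, 1, 1, 1, 1, 1, 1, 1, 1, 1, 1, 2, 2, 2, 2, 2, 2, 3, 3, 3, 3, 3, 3, 3, 3, 3, 3, 3, 3: 12 irreducibles of dimension 1, each with multiplicity 1; 6 irreducibles of dimension 2, each with multiplicity 2; 12 irreducibles of dimension 3, each with multiplicity 3. Total dimension 12*1*1 + 6*2*2 + 12*3*3 = 144 = |G|.

Proof sketch: General theorem: in the regular representation of a finite group G, each irreducible appears with multiplicity equal to its dimension. Check: dim(rho_reg) = sum d_i^2 = 1 + 1 + 1 + 1 + 1 + 1 + 1 + 1 + 1 + 1 + 1 + 1 + 4 + 4 + 4 + 4 + 4 + 4 + 9 + 9 + 9 + 9 + 9 + 9 + 9 + 9 + 9 + 9 + 9 + 9 = 144 = |G|.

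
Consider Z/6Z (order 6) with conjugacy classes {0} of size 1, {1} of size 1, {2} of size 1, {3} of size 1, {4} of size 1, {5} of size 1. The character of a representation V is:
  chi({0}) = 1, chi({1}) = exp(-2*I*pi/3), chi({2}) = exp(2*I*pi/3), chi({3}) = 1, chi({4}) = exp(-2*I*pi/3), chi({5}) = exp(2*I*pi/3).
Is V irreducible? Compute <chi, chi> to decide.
Irreducible: <chi, chi> = 1.

Argument: <chi, chi> = (1/|G|) sum_C |C| * |chi(C)|^2 = (1/6)[1*|1|^2 + 1*|exp(-2*I*pi/3)|^2 + 1*|exp(2*I*pi/3)|^2 + 1*|1|^2 + 1*|exp(-2*I*pi/3)|^2 + 1*|exp(2*I*pi/3)|^2]
  = (1/6)[(1) + (1) + (1) + (1) + (1) + (1)] = 6/6 = 1.
(Exp terms are combined using exp(i*s)*conj(exp(i*t)) = exp(i*(s-t)), and sums of them are collapsed using the identity that for every m > 1 the m distinct m-th roots of unity sum to 0, e.g. 1 + exp(2*I*pi/3) + exp(-2*I*pi/3) = 0.)
A character is irreducible iff <chi, chi> = 1, so this representation is irreducible.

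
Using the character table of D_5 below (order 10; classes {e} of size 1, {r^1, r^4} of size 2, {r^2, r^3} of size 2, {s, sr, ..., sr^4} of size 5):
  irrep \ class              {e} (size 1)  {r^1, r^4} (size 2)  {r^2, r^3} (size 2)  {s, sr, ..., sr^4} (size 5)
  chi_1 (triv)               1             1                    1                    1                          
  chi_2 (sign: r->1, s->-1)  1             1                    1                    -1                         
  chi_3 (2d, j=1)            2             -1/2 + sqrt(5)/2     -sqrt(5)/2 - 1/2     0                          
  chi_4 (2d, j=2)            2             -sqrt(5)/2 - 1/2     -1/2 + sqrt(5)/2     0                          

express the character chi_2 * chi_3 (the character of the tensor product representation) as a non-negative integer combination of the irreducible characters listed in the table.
chi_2 tensor chi_3 = chi_3 (all other irreducibles have multiplicity 0).

Explanation: The character of a tensor product is the pointwise product (chi_2 * chi_3)(C) = chi_2(C) * chi_3(C):
  {e}: (1)*(2), {r^1, r^4}: (1)*(-1/2 + sqrt(5)/2), {r^2, r^3}: (1)*(-sqrt(5)/2 - 1/2), {s, sr, ..., sr^4}: (-1)*(0)
so (chi_2 * chi_3) takes values
  {e} -> 2, {r^1, r^4} -> -1/2 + sqrt(5)/2, {r^2, r^3} -> -sqrt(5)/2 - 1/2, {s, sr, ..., sr^4} -> 0.
Now take the inner product of this character with each irreducible chi from the table, <chi_2*chi_3, chi> = (1/10) sum_C |C| (chi_2*chi_3)(C) conj(chi(C)):
  <chi_2*chi_3, chi_1> = (1/10)[1*(2)*conj(1) + 2*(-1/2 + sqrt(5)/2)*conj(1) + 2*(-sqrt(5)/2 - 1/2)*conj(1) + 5*(0)*conj(1)]
      = (1/10)[(2) + (-1 + sqrt(5)) + (-sqrt(5) - 1) + (0)] = 0/10 = 0
  <chi_2*chi_3, chi_2> = (1/10)[1*(2)*conj(1) + 2*(-1/2 + sqrt(5)/2)*conj(1) + 2*(-sqrt(5)/2 - 1/2)*conj(1) + 5*(0)*conj(-1)]
      = (1/10)[(2) + (-1 + sqrt(5)) + (-sqrt(5) - 1) + (0)] = 0/10 = 0
  <chi_2*chi_3, chi_3> = (1/10)[1*(2)*conj(2) + 2*(-1/2 + sqrt(5)/2)*conj(-1/2 + sqrt(5)/2) + 2*(-sqrt(5)/2 - 1/2)*conj(-sqrt(5)/2 - 1/2) + 5*(0)*conj(0)]
      = (1/10)[(4) + (3 - sqrt(5)) + (sqrt(5) + 3) + (0)] = 10/10 = 1
  <chi_2*chi_3, chi_4> = (1/10)[1*(2)*conj(2) + 2*(-1/2 + sqrt(5)/2)*conj(-sqrt(5)/2 - 1/2) + 2*(-sqrt(5)/2 - 1/2)*conj(-1/2 + sqrt(5)/2) + 5*(0)*conj(0)]
      = (1/10)[(4) + (-2) + (-2) + (0)] = 0/10 = 0
Hence the multiplicities are chi_3: 1. Dimension check: dim(chi_2)*dim(chi_3) = 1*2 = 2 and sum (mult * dim) = 1*2 = 2.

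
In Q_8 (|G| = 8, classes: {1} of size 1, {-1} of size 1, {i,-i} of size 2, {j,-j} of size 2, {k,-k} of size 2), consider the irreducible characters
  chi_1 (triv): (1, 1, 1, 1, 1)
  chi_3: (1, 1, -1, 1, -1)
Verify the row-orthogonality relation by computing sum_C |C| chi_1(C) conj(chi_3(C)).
Sum = 0; so <chi_1, chi_3> = 0 (distinct irreducibles are orthogonal).

Proof sketch: Compute term by term over conjugacy classes (|C| * chi_1(C) * conj(chi_3(C))):
  1*(1)*conj(1) + 1*(1)*conj(1) + 2*(1)*conj(-1) + 2*(1)*conj(1) + 2*(1)*conj(-1)
  = (1) + (1) + (-2) + (2) + (-2)
  = 0.
Dividing by |G| = 8 gives 0/8 = 0, matching the row-orthogonality relation <chi_1, chi_3> = [chi_1 = chi_3].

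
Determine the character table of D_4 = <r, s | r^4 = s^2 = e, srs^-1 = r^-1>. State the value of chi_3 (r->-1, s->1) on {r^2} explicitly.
Conjugacy classes: {e} of size 1, {r^2} of size 1, {r^1, r^3} of size 2, {s, sr^2, ...} of size 2, {sr, sr^3, ...} of size 2.
Character table:
  irrep \ class              {e} (size 1)  {r^2} (size 1)  {r^1, r^3} (size 2)  {s, sr^2, ...} (size 2)  {sr, sr^3, ...} (size 2)
  chi_1 (triv)               1             1               1                    1                        1                       
  chi_2 (sign: r->1, s->-1)  1             1               1                    -1                       -1                      
  chi_3 (r->-1, s->1)        1             1               -1                   1                        -1                      
  chi_4 (r->-1, s->-1)       1             1               -1                   -1                       1                       
  chi_5 (2d, j=1)            2             -2              0                    0                        0                       

Spot check: chi_3 (r->-1, s->1) on {r^2} = 1.

Reasoning: D_4 has order 2*4 = 8 with 5 conjugacy classes, hence 5 irreducibles. Sum of squared dims 1 + 1 + 1 + 1 + 4 = 8 = |G|. Linear characters come from the abelianisation; the 2-dimensional irreps have character r^k -> 2*cos(2*pi*j*k/4), reflections -> 0.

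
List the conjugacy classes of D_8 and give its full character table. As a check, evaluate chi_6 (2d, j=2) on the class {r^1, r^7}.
Conjugacy classes: {e} of size 1, {r^4} of size 1, {r^1, r^7} of size 2, {r^2, r^6} of size 2, {r^3, r^5} of size 2, {s, sr^2, ...} of size 4, {sr, sr^3, ...} of size 4.
Character table:
  irrep \ class              {e} (size 1)  {r^4} (size 1)  {r^1, r^7} (size 2)  {r^2, r^6} (size 2)  {r^3, r^5} (size 2)  {s, sr^2, ...} (size 4)  {sr, sr^3, ...} (size 4)
  chi_1 (triv)               1             1               1                    1                    1                    1                        1                       
  chi_2 (sign: r->1, s->-1)  1             1               1                    1                    1                    -1                       -1                      
  chi_3 (r->-1, s->1)        1             1               -1                   1                    -1                   1                        -1                      
  chi_4 (r->-1, s->-1)       1             1               -1                   1                    -1                   -1                       1                       
  chi_5 (2d, j=1)            2             -2              sqrt(2)              0                    -sqrt(2)             0                        0                       
  chi_6 (2d, j=2)            2             2               0                    -2                   0                    0                        0                       
  chi_7 (2d, j=3)            2             -2              -sqrt(2)             0                    sqrt(2)              0                        0                       

Spot check: chi_6 (2d, j=2) on {r^1, r^7} = 0.

Derivation: D_8 has order 2*8 = 16 with 7 conjugacy classes, hence 7 irreducibles. Sum of squared dims 1 + 1 + 1 + 1 + 4 + 4 + 4 = 16 = |G|. Linear characters come from the abelianisation; the 2-dimensional irreps have character r^k -> 2*cos(2*pi*j*k/8), reflections -> 0.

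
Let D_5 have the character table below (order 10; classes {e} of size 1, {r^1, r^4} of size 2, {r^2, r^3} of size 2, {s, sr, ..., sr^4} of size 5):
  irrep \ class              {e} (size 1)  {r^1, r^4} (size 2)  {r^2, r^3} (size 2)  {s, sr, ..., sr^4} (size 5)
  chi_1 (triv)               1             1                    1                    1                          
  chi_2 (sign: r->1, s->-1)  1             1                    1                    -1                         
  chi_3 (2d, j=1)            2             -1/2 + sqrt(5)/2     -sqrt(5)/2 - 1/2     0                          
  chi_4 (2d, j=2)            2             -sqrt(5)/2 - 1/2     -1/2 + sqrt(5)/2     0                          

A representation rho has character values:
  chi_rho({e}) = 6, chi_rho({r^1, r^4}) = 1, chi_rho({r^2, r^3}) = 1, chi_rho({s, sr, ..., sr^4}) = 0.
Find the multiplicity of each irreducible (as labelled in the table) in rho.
Multiplicities: chi_1: 1, chi_2: 1, chi_3: 1, chi_4: 1.

Solution. Use <chi_rho, chi> = (1/|G|) sum_C |C| * chi_rho(C) * conj(chi(C)) with |G| = 10 for each irreducible chi in the table:
  <chi_rho, chi_1> = (1/10)[1*(6)*conj(1) + 2*(1)*conj(1) + 2*(1)*conj(1) + 5*(0)*conj(1)]
      = (1/10)[(6) + (2) + (2) + (0)] = 10/10 = 1
  <chi_rho, chi_2> = (1/10)[1*(6)*conj(1) + 2*(1)*conj(1) + 2*(1)*conj(1) + 5*(0)*conj(-1)]
      = (1/10)[(6) + (2) + (2) + (0)] = 10/10 = 1
  <chi_rho, chi_3> = (1/10)[1*(6)*conj(2) + 2*(1)*conj(-1/2 + sqrt(5)/2) + 2*(1)*conj(-sqrt(5)/2 - 1/2) + 5*(0)*conj(0)]
      = (1/10)[(12) + (-1 + sqrt(5)) + (-sqrt(5) - 1) + (0)] = 10/10 = 1
  <chi_rho, chi_4> = (1/10)[1*(6)*conj(2) + 2*(1)*conj(-sqrt(5)/2 - 1/2) + 2*(1)*conj(-1/2 + sqrt(5)/2) + 5*(0)*conj(0)]
      = (1/10)[(12) + (-sqrt(5) - 1) + (-1 + sqrt(5)) + (0)] = 10/10 = 1
Dimension check: dim(rho) = sum (mult * dim) = 1*1 + 1*1 + 1*2 + 1*2 = 6 = chi_rho(e) = 6.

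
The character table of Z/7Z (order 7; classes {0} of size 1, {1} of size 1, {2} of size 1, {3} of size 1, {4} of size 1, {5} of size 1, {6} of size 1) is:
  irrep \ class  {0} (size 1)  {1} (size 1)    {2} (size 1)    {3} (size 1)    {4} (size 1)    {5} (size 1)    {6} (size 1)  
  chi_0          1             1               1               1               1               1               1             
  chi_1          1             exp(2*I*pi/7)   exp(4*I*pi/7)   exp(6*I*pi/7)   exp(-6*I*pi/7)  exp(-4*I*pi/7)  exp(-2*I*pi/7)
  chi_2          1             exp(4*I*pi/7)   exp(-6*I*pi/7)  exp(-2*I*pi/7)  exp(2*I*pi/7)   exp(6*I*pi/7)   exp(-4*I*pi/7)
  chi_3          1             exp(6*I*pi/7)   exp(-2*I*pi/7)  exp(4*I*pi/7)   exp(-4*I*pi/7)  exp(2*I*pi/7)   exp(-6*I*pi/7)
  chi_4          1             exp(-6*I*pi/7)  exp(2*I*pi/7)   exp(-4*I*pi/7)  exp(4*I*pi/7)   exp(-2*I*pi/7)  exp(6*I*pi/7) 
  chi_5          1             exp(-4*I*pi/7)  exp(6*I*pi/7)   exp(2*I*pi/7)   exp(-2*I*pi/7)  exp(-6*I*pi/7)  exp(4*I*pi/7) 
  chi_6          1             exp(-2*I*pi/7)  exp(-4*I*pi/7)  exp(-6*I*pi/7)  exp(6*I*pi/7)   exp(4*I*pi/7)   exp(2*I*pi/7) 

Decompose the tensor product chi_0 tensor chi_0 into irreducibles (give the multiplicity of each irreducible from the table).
chi_0 tensor chi_0 = chi_0 (all other irreducibles have multiplicity 0).

Proof sketch: The character of a tensor product is the pointwise product (chi_0 * chi_0)(C) = chi_0(C) * chi_0(C):
  {0}: (1)*(1), {1}: (1)*(1), {2}: (1)*(1), {3}: (1)*(1), {4}: (1)*(1), {5}: (1)*(1), {6}: (1)*(1)
so (chi_0 * chi_0) takes values
  {0} -> 1, {1} -> 1, {2} -> 1, {3} -> 1, {4} -> 1, {5} -> 1, {6} -> 1.
Now take the inner product of this character with each irreducible chi from the table, <chi_0*chi_0, chi> = (1/7) sum_C |C| (chi_0*chi_0)(C) conj(chi(C)):
  <chi_0*chi_0, chi_0> = (1/7)[1*(1)*conj(1) + 1*(1)*conj(1) + 1*(1)*conj(1) + 1*(1)*conj(1) + 1*(1)*conj(1) + 1*(1)*conj(1) + 1*(1)*conj(1)]
      = (1/7)[(1) + (1) + (1) + (1) + (1) + (1) + (1)] = 7/7 = 1
  <chi_0*chi_0, chi_1> = (1/7)[1*(1)*conj(1) + 1*(1)*conj(exp(2*I*pi/7)) + 1*(1)*conj(exp(4*I*pi/7)) + 1*(1)*conj(exp(6*I*pi/7)) + 1*(1)*conj(exp(-6*I*pi/7)) + 1*(1)*conj(exp(-4*I*pi/7)) + 1*(1)*conj(exp(-2*I*pi/7))]
      = (1/7)[(1) + (exp(-2*I*pi/7)) + (exp(-4*I*pi/7)) + (exp(-6*I*pi/7)) + (exp(6*I*pi/7)) + (exp(4*I*pi/7)) + (exp(2*I*pi/7))] = 0/7 = 0
  <chi_0*chi_0, chi_2> = (1/7)[1*(1)*conj(1) + 1*(1)*conj(exp(4*I*pi/7)) + 1*(1)*conj(exp(-6*I*pi/7)) + 1*(1)*conj(exp(-2*I*pi/7)) + 1*(1)*conj(exp(2*I*pi/7)) + 1*(1)*conj(exp(6*I*pi/7)) + 1*(1)*conj(exp(-4*I*pi/7))]
      = (1/7)[(1) + (exp(-4*I*pi/7)) + (exp(6*I*pi/7)) + (exp(2*I*pi/7)) + (exp(-2*I*pi/7)) + (exp(-6*I*pi/7)) + (exp(4*I*pi/7))] = 0/7 = 0
  <chi_0*chi_0, chi_3> = (1/7)[1*(1)*conj(1) + 1*(1)*conj(exp(6*I*pi/7)) + 1*(1)*conj(exp(-2*I*pi/7)) + 1*(1)*conj(exp(4*I*pi/7)) + 1*(1)*conj(exp(-4*I*pi/7)) + 1*(1)*conj(exp(2*I*pi/7)) + 1*(1)*conj(exp(-6*I*pi/7))]
      = (1/7)[(1) + (exp(-6*I*pi/7)) + (exp(2*I*pi/7)) + (exp(-4*I*pi/7)) + (exp(4*I*pi/7)) + (exp(-2*I*pi/7)) + (exp(6*I*pi/7))] = 0/7 = 0
  <chi_0*chi_0, chi_4> = (1/7)[1*(1)*conj(1) + 1*(1)*conj(exp(-6*I*pi/7)) + 1*(1)*conj(exp(2*I*pi/7)) + 1*(1)*conj(exp(-4*I*pi/7)) + 1*(1)*conj(exp(4*I*pi/7)) + 1*(1)*conj(exp(-2*I*pi/7)) + 1*(1)*conj(exp(6*I*pi/7))]
      = (1/7)[(1) + (exp(6*I*pi/7)) + (exp(-2*I*pi/7)) + (exp(4*I*pi/7)) + (exp(-4*I*pi/7)) + (exp(2*I*pi/7)) + (exp(-6*I*pi/7))] = 0/7 = 0
  <chi_0*chi_0, chi_5> = (1/7)[1*(1)*conj(1) + 1*(1)*conj(exp(-4*I*pi/7)) + 1*(1)*conj(exp(6*I*pi/7)) + 1*(1)*conj(exp(2*I*pi/7)) + 1*(1)*conj(exp(-2*I*pi/7)) + 1*(1)*conj(exp(-6*I*pi/7)) + 1*(1)*conj(exp(4*I*pi/7))]
      = (1/7)[(1) + (exp(4*I*pi/7)) + (exp(-6*I*pi/7)) + (exp(-2*I*pi/7)) + (exp(2*I*pi/7)) + (exp(6*I*pi/7)) + (exp(-4*I*pi/7))] = 0/7 = 0
  <chi_0*chi_0, chi_6> = (1/7)[1*(1)*conj(1) + 1*(1)*conj(exp(-2*I*pi/7)) + 1*(1)*conj(exp(-4*I*pi/7)) + 1*(1)*conj(exp(-6*I*pi/7)) + 1*(1)*conj(exp(6*I*pi/7)) + 1*(1)*conj(exp(4*I*pi/7)) + 1*(1)*conj(exp(2*I*pi/7))]
      = (1/7)[(1) + (exp(2*I*pi/7)) + (exp(4*I*pi/7)) + (exp(6*I*pi/7)) + (exp(-6*I*pi/7)) + (exp(-4*I*pi/7)) + (exp(-2*I*pi/7))] = 0/7 = 0
(Exp terms are combined using exp(i*s)*conj(exp(i*t)) = exp(i*(s-t)), and sums of them are collapsed using the identity that for every m > 1 the m distinct m-th roots of unity sum to 0, e.g. 1 + exp(2*I*pi/3) + exp(-2*I*pi/3) = 0.)
Hence the multiplicities are chi_0: 1. Dimension check: dim(chi_0)*dim(chi_0) = 1*1 = 1 and sum (mult * dim) = 1*1 = 1.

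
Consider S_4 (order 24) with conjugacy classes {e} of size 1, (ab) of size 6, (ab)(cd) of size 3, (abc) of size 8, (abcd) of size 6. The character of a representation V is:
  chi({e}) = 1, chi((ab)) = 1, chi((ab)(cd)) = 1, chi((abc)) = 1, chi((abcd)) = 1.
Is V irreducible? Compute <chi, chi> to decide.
Irreducible: <chi, chi> = 1.

Argument: <chi, chi> = (1/|G|) sum_C |C| * |chi(C)|^2 = (1/24)[1*|1|^2 + 6*|1|^2 + 3*|1|^2 + 8*|1|^2 + 6*|1|^2]
  = (1/24)[(1) + (6) + (3) + (8) + (6)] = 24/24 = 1.
A character is irreducible iff <chi, chi> = 1, so this representation is irreducible.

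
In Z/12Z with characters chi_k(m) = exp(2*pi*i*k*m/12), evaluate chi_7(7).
chi_7(7) = zeta_12^49 = exp(I*pi/6)

Why: chi_7(7) = zeta_12^(7*7) = zeta_12^49. Since zeta_12^12 = 1, this equals zeta_12^1 = exp(2*pi*i*1/12) = exp(I*pi/6).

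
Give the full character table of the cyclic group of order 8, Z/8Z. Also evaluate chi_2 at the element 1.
Character table of Z/8Z (irreps indexed chi_0,...,chi_7 with chi_k(m) = zeta_8^(k*m), zeta_8 = exp(2*pi*i/8)):
  irrep \ class  {0} (size 1)  {1} (size 1)    {2} (size 1)  {3} (size 1)    {4} (size 1)  {5} (size 1)    {6} (size 1)  {7} (size 1)  
  chi_0          1             1               1             1               1             1               1             1             
  chi_1          1             exp(I*pi/4)     I             exp(3*I*pi/4)   -1            exp(-3*I*pi/4)  -I            exp(-I*pi/4)  
  chi_2          1             I               -1            -I              1             I               -1            -I            
  chi_3          1             exp(3*I*pi/4)   -I            exp(I*pi/4)     -1            exp(-I*pi/4)    I             exp(-3*I*pi/4)
  chi_4          1             -1              1             -1              1             -1              1             -1            
  chi_5          1             exp(-3*I*pi/4)  I             exp(-I*pi/4)    -1            exp(I*pi/4)     -I            exp(3*I*pi/4) 
  chi_6          1             -I              -1            I               1             -I              -1            I             
  chi_7          1             exp(-I*pi/4)    -I            exp(-3*I*pi/4)  -1            exp(3*I*pi/4)   I             exp(I*pi/4)   

Spot check: chi_2(1) = zeta_8^(2*1) = zeta_8^2 = I.

Why: Z/8Z is abelian, so all 8 irreducible complex representations are 1-dimensional. They are given by chi_k(m) = zeta_8^(k*m) for k = 0,...,7. Row orthogonality: sum_m chi_k(m) conj(chi_l(m)) = 8 * [k = l].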